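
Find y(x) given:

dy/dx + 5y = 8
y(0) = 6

General solution: y = 8/5 + Ce^(-5x)
Applying y(0) = 6: C = 6 - 8/5 = 22/5
Particular solution: y = 8/5 + (22/5)e^(-5x)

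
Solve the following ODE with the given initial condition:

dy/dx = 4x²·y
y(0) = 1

General solution: y = Ce^(4x³/3)
Applying IC y(0) = 1:
Particular solution: y = e^(4x³/3)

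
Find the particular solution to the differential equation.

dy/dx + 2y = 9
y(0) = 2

General solution: y = 9/2 + Ce^(-2x)
Applying y(0) = 2: C = 2 - 9/2 = -5/2
Particular solution: y = 9/2 - (5/2)e^(-2x)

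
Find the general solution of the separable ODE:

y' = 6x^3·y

Separating variables and integrating:
ln|y| = 3x^4/2 + C

General solution: y = Ce^(3x^4/2)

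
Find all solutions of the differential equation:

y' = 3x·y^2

Separating variables and integrating:
-1/y = 3x^2/2 + C

General solution: y^-1 = (-3/2)x^2 + C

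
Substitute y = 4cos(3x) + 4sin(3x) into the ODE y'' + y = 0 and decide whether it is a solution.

Verification:
y'' = -36cos(3x) - 36sin(3x)
y'' + y ≠ 0 (frequency mismatch: got 9 instead of 1)

No, it is not a solution.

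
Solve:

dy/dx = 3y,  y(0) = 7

General solution: y = Ce^(3x)
Applying IC y(0) = 7:
Particular solution: y = 7e^(3x)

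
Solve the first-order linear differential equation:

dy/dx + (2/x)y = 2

Using integrating factor method:

General solution: y = (2/3)x + Cx^(-2)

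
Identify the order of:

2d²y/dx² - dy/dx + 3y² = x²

The order is 2 (highest derivative is of order 2).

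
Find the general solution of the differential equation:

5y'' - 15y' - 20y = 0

Characteristic equation: 5r² - 15r - 20 = 0
Divide by 5: r² - 3r - 4 = 0
Roots: r = 4, -1 (distinct real)
General solution: y = C₁e^(4x) + C₂e^(-x)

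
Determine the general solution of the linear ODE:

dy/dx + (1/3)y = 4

Using integrating factor method:

General solution: y = 12 + Ce^(-x/3)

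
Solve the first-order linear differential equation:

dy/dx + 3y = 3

Using integrating factor method:

General solution: y = 1 + Ce^(-3x)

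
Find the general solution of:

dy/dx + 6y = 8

Using integrating factor method:

General solution: y = 4/3 + Ce^(-6x)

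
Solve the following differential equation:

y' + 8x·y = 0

Using integrating factor method:

General solution: y = Ce^(-4x^2)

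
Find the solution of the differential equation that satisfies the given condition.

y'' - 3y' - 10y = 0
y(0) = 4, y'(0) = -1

General solution: y = C₁e^(5x) + C₂e^(-2x)
Applying ICs: C₁ = 1, C₂ = 3
Particular solution: y = e^(5x) + 3e^(-2x)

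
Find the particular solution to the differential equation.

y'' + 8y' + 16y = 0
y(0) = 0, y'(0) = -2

General solution: y = (C₁ + C₂x)e^(-4x)
Repeated root r = -4
Applying ICs: C₁ = 0, C₂ = -2
Particular solution: y = -2xe^(-4x)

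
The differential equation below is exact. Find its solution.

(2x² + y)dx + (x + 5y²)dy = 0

Verify exactness: ∂M/∂y = ∂N/∂x ✓
Find F(x,y) such that ∂F/∂x = M, ∂F/∂y = N
Solution: 2x³/3 + xy + 5y³/3 = C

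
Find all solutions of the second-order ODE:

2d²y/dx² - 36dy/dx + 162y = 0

Characteristic equation: 2r² - 36r + 162 = 0
Divide by 2: r² - 18r + 81 = 0
Factored: (r - 9)² = 0
Repeated root: r = 9
General solution: y = (C₁ + C₂x)e^(9x)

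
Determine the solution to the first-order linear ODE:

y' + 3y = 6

Using integrating factor method:

General solution: y = 2 + Ce^(-3x)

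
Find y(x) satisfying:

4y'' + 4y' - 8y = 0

Characteristic equation: 4r² + 4r - 8 = 0
Divide by 4: r² + r - 2 = 0
Roots: r = 1, -2 (distinct real)
General solution: y = C₁e^x + C₂e^(-2x)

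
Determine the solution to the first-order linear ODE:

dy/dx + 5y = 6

Using integrating factor method:

General solution: y = 6/5 + Ce^(-5x)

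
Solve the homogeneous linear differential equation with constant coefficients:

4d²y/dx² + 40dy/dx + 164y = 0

Characteristic equation: 4r² + 40r + 164 = 0
Divide by 4: r² + 10r + 41 = 0
Roots: r = -5 ± 4i (complex conjugates)
General solution: y = e^(-5x)(C₁cos(4x) + C₂sin(4x))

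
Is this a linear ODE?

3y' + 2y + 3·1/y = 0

No. Nonlinear (1/y term)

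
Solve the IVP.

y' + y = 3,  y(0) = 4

General solution: y = 3 + Ce^(-x)
Applying y(0) = 4: C = 4 - 3 = 1
Particular solution: y = 3 + e^(-x)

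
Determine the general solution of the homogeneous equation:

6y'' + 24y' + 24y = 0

Characteristic equation: 6r² + 24r + 24 = 0
Divide by 6: r² + 4r + 4 = 0
Factored: (r + 2)² = 0
Repeated root: r = -2
General solution: y = (C₁ + C₂x)e^(-2x)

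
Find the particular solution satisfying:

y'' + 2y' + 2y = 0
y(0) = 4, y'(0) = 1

General solution: y = e^(-x)(C₁cos(x) + C₂sin(x))
Complex roots r = -1 ± i
Applying ICs: C₁ = 4, C₂ = 5
Particular solution: y = e^(-x)(4cos(x) + 5sin(x))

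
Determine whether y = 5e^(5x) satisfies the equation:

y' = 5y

Verification:
y = 5e^(5x)
y' = 25e^(5x)
5y = 25e^(5x)
y' = 5y ✓

Yes, it is a solution.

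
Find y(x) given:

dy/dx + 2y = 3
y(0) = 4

General solution: y = 3/2 + Ce^(-2x)
Applying y(0) = 4: C = 4 - 3/2 = 5/2
Particular solution: y = 3/2 + (5/2)e^(-2x)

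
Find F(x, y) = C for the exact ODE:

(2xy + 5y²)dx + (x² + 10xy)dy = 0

Verify exactness: ∂M/∂y = ∂N/∂x ✓
Find F(x,y) such that ∂F/∂x = M, ∂F/∂y = N
Solution: x²y + 5xy² = C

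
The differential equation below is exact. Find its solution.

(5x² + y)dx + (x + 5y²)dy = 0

Verify exactness: ∂M/∂y = ∂N/∂x ✓
Find F(x,y) such that ∂F/∂x = M, ∂F/∂y = N
Solution: 5x³/3 + xy + 5y³/3 = C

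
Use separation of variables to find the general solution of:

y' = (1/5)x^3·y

Separating variables and integrating:
ln|y| = x^4/20 + C

General solution: y = Ce^(x^4/20)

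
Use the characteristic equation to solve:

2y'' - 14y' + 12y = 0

Characteristic equation: 2r² - 14r + 12 = 0
Divide by 2: r² - 7r + 6 = 0
Roots: r = 6, 1 (distinct real)
General solution: y = C₁e^(6x) + C₂e^x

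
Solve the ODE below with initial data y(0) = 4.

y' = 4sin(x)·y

General solution: y = Ce^(-4cos(x))
Applying IC y(0) = 4:
Particular solution: y = 4e^(4(1-cos(x)))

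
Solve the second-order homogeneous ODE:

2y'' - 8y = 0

Characteristic equation: 2r² - 8 = 0
Divide by 2: r² - 4 = 0
Roots: r = 2, -2 (distinct real)
General solution: y = C₁e^(2x) + C₂e^(-2x)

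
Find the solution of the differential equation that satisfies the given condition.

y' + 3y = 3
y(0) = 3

General solution: y = 1 + Ce^(-3x)
Applying y(0) = 3: C = 3 - 1 = 2
Particular solution: y = 1 + 2e^(-3x)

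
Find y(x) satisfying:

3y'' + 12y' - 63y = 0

Characteristic equation: 3r² + 12r - 63 = 0
Divide by 3: r² + 4r - 21 = 0
Roots: r = 3, -7 (distinct real)
General solution: y = C₁e^(3x) + C₂e^(-7x)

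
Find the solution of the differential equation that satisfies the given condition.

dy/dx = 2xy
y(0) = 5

General solution: y = Ce^(x²)
Applying IC y(0) = 5:
Particular solution: y = 5e^(x²)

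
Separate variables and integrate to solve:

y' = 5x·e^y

Separating variables and integrating:
-e^(-y) = 5x²/2 + C

General solution: y = -ln(C - 5x²/2)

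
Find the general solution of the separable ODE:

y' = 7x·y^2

Separating variables and integrating:
-1/y = 7x^2/2 + C

General solution: y^-1 = (-7/2)x^2 + C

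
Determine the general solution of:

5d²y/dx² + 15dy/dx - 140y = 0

Characteristic equation: 5r² + 15r - 140 = 0
Divide by 5: r² + 3r - 28 = 0
Roots: r = 4, -7 (distinct real)
General solution: y = C₁e^(4x) + C₂e^(-7x)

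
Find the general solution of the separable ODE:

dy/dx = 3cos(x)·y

Separating variables and integrating:
ln|y| = 3sin(x) + C

General solution: y = Ce^(3sin(x))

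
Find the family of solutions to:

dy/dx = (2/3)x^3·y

Separating variables and integrating:
ln|y| = x^4/6 + C

General solution: y = Ce^(x^4/6)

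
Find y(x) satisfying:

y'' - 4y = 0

Characteristic equation: r² - 4 = 0
Roots: r = 2, -2 (distinct real)
General solution: y = C₁e^(2x) + C₂e^(-2x)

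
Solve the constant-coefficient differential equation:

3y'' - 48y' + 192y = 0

Characteristic equation: 3r² - 48r + 192 = 0
Divide by 3: r² - 16r + 64 = 0
Factored: (r - 8)² = 0
Repeated root: r = 8
General solution: y = (C₁ + C₂x)e^(8x)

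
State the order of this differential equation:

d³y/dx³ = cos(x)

The order is 3 (highest derivative is of order 3).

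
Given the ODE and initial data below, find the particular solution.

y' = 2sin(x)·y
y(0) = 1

General solution: y = Ce^(-2cos(x))
Applying IC y(0) = 1:
Particular solution: y = e^(2(1-cos(x)))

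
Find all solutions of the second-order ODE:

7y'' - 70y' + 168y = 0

Characteristic equation: 7r² - 70r + 168 = 0
Divide by 7: r² - 10r + 24 = 0
Roots: r = 4, 6 (distinct real)
General solution: y = C₁e^(4x) + C₂e^(6x)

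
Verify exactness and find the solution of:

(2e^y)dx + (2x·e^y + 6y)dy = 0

Verify exactness: ∂M/∂y = ∂N/∂x ✓
Find F(x,y) such that ∂F/∂x = M, ∂F/∂y = N
Solution: 2x·e^y + 3y² = C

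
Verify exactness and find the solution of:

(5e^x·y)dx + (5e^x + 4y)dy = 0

Verify exactness: ∂M/∂y = ∂N/∂x ✓
Find F(x,y) such that ∂F/∂x = M, ∂F/∂y = N
Solution: 5e^x·y + 2y² = C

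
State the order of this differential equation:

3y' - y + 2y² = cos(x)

The order is 1 (highest derivative is of order 1).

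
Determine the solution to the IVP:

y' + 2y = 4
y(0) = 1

General solution: y = 2 + Ce^(-2x)
Applying y(0) = 1: C = 1 - 2 = -1
Particular solution: y = 2 - e^(-2x)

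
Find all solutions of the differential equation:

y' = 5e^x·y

Separating variables and integrating:
ln|y| = 5e^x + C

General solution: y = Ce^(5e^x)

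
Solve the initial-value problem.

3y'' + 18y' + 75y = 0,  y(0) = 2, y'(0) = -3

General solution: y = e^(-3x)(C₁cos(4x) + C₂sin(4x))
Complex roots r = -3 ± 4i
Applying ICs: C₁ = 2, C₂ = 3/4
Particular solution: y = e^(-3x)(2cos(4x) + (3/4)sin(4x))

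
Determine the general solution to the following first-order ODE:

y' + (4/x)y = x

Using integrating factor method:

General solution: y = (1/6)x^2 + Cx^(-4)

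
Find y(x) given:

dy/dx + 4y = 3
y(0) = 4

General solution: y = 3/4 + Ce^(-4x)
Applying y(0) = 4: C = 4 - 3/4 = 13/4
Particular solution: y = 3/4 + (13/4)e^(-4x)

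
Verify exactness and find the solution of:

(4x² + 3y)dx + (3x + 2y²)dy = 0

Verify exactness: ∂M/∂y = ∂N/∂x ✓
Find F(x,y) such that ∂F/∂x = M, ∂F/∂y = N
Solution: 4x³/3 + 3xy + 2y³/3 = C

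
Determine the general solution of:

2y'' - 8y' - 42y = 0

Characteristic equation: 2r² - 8r - 42 = 0
Divide by 2: r² - 4r - 21 = 0
Roots: r = 7, -3 (distinct real)
General solution: y = C₁e^(7x) + C₂e^(-3x)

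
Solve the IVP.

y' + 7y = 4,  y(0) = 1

General solution: y = 4/7 + Ce^(-7x)
Applying y(0) = 1: C = 1 - 4/7 = 3/7
Particular solution: y = 4/7 + (3/7)e^(-7x)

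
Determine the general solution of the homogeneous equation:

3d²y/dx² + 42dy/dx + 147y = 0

Characteristic equation: 3r² + 42r + 147 = 0
Divide by 3: r² + 14r + 49 = 0
Factored: (r + 7)² = 0
Repeated root: r = -7
General solution: y = (C₁ + C₂x)e^(-7x)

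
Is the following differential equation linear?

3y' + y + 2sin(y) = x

No. Nonlinear (sin(y) is nonlinear in y)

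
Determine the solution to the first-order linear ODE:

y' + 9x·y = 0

Using integrating factor method:

General solution: y = Ce^(-9x^2/2)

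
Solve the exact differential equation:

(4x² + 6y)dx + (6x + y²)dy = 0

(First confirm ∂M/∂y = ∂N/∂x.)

Verify exactness: ∂M/∂y = ∂N/∂x ✓
Find F(x,y) such that ∂F/∂x = M, ∂F/∂y = N
Solution: 4x³/3 + 6xy + y³/3 = C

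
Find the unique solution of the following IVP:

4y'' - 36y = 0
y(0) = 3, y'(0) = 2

General solution: y = C₁e^(3x) + C₂e^(-3x)
Applying ICs: C₁ = 11/6, C₂ = 7/6
Particular solution: y = (11/6)e^(3x) + (7/6)e^(-3x)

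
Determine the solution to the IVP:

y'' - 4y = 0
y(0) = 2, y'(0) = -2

General solution: y = C₁e^(2x) + C₂e^(-2x)
Applying ICs: C₁ = 1/2, C₂ = 3/2
Particular solution: y = (1/2)e^(2x) + (3/2)e^(-2x)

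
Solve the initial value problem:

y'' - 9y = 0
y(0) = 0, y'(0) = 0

General solution: y = C₁e^(3x) + C₂e^(-3x)
Applying ICs: C₁ = 0, C₂ = 0
Particular solution: y = 0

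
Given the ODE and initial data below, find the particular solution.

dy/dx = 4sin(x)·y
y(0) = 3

General solution: y = Ce^(-4cos(x))
Applying IC y(0) = 3:
Particular solution: y = 3e^(4(1-cos(x)))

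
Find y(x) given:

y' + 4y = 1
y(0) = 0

General solution: y = 1/4 + Ce^(-4x)
Applying y(0) = 0: C = 0 - 1/4 = -1/4
Particular solution: y = 1/4 - (1/4)e^(-4x)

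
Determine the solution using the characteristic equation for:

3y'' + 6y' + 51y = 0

Characteristic equation: 3r² + 6r + 51 = 0
Divide by 3: r² + 2r + 17 = 0
Roots: r = -1 ± 4i (complex conjugates)
General solution: y = e^(-x)(C₁cos(4x) + C₂sin(4x))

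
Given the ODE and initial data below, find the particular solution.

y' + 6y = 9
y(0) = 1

General solution: y = 3/2 + Ce^(-6x)
Applying y(0) = 1: C = 1 - 3/2 = -1/2
Particular solution: y = 3/2 - (1/2)e^(-6x)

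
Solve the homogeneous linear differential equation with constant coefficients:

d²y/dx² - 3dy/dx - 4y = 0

Characteristic equation: r² - 3r - 4 = 0
Roots: r = 4, -1 (distinct real)
General solution: y = C₁e^(4x) + C₂e^(-x)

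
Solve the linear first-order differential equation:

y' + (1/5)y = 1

Using integrating factor method:

General solution: y = 5 + Ce^(-x/5)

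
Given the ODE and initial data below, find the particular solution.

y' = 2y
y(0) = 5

General solution: y = Ce^(2x)
Applying IC y(0) = 5:
Particular solution: y = 5e^(2x)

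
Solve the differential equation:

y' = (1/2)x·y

Separating variables and integrating:
ln|y| = x^2/4 + C

General solution: y = Ce^(x^2/4)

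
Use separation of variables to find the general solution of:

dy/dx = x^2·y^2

Separating variables and integrating:
-1/y = x^3/3 + C

General solution: y^-1 = (-1/3)x^3 + C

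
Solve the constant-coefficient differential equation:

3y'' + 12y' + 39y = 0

Characteristic equation: 3r² + 12r + 39 = 0
Divide by 3: r² + 4r + 13 = 0
Roots: r = -2 ± 3i (complex conjugates)
General solution: y = e^(-2x)(C₁cos(3x) + C₂sin(3x))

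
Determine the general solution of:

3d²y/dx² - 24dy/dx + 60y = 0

Characteristic equation: 3r² - 24r + 60 = 0
Divide by 3: r² - 8r + 20 = 0
Roots: r = 4 ± 2i (complex conjugates)
General solution: y = e^(4x)(C₁cos(2x) + C₂sin(2x))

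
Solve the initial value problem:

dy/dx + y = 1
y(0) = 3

General solution: y = 1 + Ce^(-x)
Applying y(0) = 3: C = 3 - 1 = 2
Particular solution: y = 1 + 2e^(-x)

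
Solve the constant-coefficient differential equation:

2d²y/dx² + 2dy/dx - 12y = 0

Characteristic equation: 2r² + 2r - 12 = 0
Divide by 2: r² + r - 6 = 0
Roots: r = 2, -3 (distinct real)
General solution: y = C₁e^(2x) + C₂e^(-3x)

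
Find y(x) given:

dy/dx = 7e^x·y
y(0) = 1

General solution: y = Ce^(7e^x)
Applying IC y(0) = 1:
Particular solution: y = e^(7(e^x - 1))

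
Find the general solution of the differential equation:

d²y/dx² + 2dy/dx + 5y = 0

Characteristic equation: r² + 2r + 5 = 0
Roots: r = -1 ± 2i (complex conjugates)
General solution: y = e^(-x)(C₁cos(2x) + C₂sin(2x))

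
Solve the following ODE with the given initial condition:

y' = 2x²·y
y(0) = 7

General solution: y = Ce^(2x³/3)
Applying IC y(0) = 7:
Particular solution: y = 7e^(2x³/3)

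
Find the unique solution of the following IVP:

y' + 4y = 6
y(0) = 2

General solution: y = 3/2 + Ce^(-4x)
Applying y(0) = 2: C = 2 - 3/2 = 1/2
Particular solution: y = 3/2 + (1/2)e^(-4x)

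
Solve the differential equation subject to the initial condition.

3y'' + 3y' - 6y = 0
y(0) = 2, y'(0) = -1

General solution: y = C₁e^x + C₂e^(-2x)
Applying ICs: C₁ = 1, C₂ = 1
Particular solution: y = e^x + e^(-2x)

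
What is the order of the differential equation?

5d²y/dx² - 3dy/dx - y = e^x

The order is 2 (highest derivative is of order 2).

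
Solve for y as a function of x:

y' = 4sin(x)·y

Separating variables and integrating:
ln|y| = -4cos(x) + C

General solution: y = Ce^(-4cos(x))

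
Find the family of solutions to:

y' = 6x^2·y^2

Separating variables and integrating:
-1/y = 2x^3 + C

General solution: y^-1 = -2x^3 + C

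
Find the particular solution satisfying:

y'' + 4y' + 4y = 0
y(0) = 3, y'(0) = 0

General solution: y = (C₁ + C₂x)e^(-2x)
Repeated root r = -2
Applying ICs: C₁ = 3, C₂ = 6
Particular solution: y = (3 + 6x)e^(-2x)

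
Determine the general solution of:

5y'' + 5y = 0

Characteristic equation: 5r² + 5 = 0
Divide by 5: r² + 1 = 0
Roots: r = ±i (complex conjugates)
General solution: y = C₁cos(x) + C₂sin(x)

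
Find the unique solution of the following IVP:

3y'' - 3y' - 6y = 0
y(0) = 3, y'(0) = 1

General solution: y = C₁e^(2x) + C₂e^(-x)
Applying ICs: C₁ = 4/3, C₂ = 5/3
Particular solution: y = (4/3)e^(2x) + (5/3)e^(-x)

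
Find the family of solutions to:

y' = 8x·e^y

Separating variables and integrating:
-e^(-y) = 4x² + C

General solution: y = -ln(C - 4x²)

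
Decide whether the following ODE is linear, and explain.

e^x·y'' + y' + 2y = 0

Linear (y and its derivatives appear to the first power only, no products of y terms)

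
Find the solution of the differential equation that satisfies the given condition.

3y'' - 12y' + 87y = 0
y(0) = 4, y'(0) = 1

General solution: y = e^(2x)(C₁cos(5x) + C₂sin(5x))
Complex roots r = 2 ± 5i
Applying ICs: C₁ = 4, C₂ = -7/5
Particular solution: y = e^(2x)(4cos(5x) - (7/5)sin(5x))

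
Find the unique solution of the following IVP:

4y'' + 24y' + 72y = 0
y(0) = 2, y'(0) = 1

General solution: y = e^(-3x)(C₁cos(3x) + C₂sin(3x))
Complex roots r = -3 ± 3i
Applying ICs: C₁ = 2, C₂ = 7/3
Particular solution: y = e^(-3x)(2cos(3x) + (7/3)sin(3x))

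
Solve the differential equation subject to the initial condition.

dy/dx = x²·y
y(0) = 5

General solution: y = Ce^(x³/3)
Applying IC y(0) = 5:
Particular solution: y = 5e^(x³/3)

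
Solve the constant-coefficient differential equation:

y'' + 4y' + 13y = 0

Characteristic equation: r² + 4r + 13 = 0
Roots: r = -2 ± 3i (complex conjugates)
General solution: y = e^(-2x)(C₁cos(3x) + C₂sin(3x))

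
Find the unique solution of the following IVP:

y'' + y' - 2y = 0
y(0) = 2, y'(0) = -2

General solution: y = C₁e^x + C₂e^(-2x)
Applying ICs: C₁ = 2/3, C₂ = 4/3
Particular solution: y = (2/3)e^x + (4/3)e^(-2x)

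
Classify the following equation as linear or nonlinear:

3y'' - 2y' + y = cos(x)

Linear (y and its derivatives appear to the first power only, no products of y terms)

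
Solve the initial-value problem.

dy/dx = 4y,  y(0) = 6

General solution: y = Ce^(4x)
Applying IC y(0) = 6:
Particular solution: y = 6e^(4x)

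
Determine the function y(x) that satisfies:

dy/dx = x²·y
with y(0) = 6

General solution: y = Ce^(x³/3)
Applying IC y(0) = 6:
Particular solution: y = 6e^(x³/3)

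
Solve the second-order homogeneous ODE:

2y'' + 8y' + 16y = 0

Characteristic equation: 2r² + 8r + 16 = 0
Divide by 2: r² + 4r + 8 = 0
Roots: r = -2 ± 2i (complex conjugates)
General solution: y = e^(-2x)(C₁cos(2x) + C₂sin(2x))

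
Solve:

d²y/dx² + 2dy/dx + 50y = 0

Characteristic equation: r² + 2r + 50 = 0
Roots: r = -1 ± 7i (complex conjugates)
General solution: y = e^(-x)(C₁cos(7x) + C₂sin(7x))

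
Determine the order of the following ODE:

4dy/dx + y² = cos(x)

The order is 1 (highest derivative is of order 1).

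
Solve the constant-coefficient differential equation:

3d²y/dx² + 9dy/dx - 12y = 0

Characteristic equation: 3r² + 9r - 12 = 0
Divide by 3: r² + 3r - 4 = 0
Roots: r = 1, -4 (distinct real)
General solution: y = C₁e^x + C₂e^(-4x)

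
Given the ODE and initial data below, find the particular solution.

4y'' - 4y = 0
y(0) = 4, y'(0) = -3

General solution: y = C₁e^x + C₂e^(-x)
Applying ICs: C₁ = 1/2, C₂ = 7/2
Particular solution: y = (1/2)e^x + (7/2)e^(-x)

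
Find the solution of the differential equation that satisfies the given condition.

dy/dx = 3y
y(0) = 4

General solution: y = Ce^(3x)
Applying IC y(0) = 4:
Particular solution: y = 4e^(3x)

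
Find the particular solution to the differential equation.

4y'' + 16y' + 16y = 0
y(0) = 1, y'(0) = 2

General solution: y = (C₁ + C₂x)e^(-2x)
Repeated root r = -2
Applying ICs: C₁ = 1, C₂ = 4
Particular solution: y = (1 + 4x)e^(-2x)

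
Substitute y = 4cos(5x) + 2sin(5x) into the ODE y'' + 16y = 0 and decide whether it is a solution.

Verification:
y'' = -100cos(5x) - 50sin(5x)
y'' + 16y ≠ 0 (frequency mismatch: got 25 instead of 16)

No, it is not a solution.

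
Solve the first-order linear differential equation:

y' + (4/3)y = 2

Using integrating factor method:

General solution: y = 3/2 + Ce^(-4x/3)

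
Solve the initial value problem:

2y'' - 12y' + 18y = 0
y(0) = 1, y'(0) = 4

General solution: y = (C₁ + C₂x)e^(3x)
Repeated root r = 3
Applying ICs: C₁ = 1, C₂ = 1
Particular solution: y = (1 + x)e^(3x)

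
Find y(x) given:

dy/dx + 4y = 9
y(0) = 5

General solution: y = 9/4 + Ce^(-4x)
Applying y(0) = 5: C = 5 - 9/4 = 11/4
Particular solution: y = 9/4 + (11/4)e^(-4x)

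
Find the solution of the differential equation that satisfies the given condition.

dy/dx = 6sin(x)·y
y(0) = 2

General solution: y = Ce^(-6cos(x))
Applying IC y(0) = 2:
Particular solution: y = 2e^(6(1-cos(x)))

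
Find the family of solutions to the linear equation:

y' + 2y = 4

Using integrating factor method:

General solution: y = 2 + Ce^(-2x)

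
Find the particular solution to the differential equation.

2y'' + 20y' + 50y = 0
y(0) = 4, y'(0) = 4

General solution: y = (C₁ + C₂x)e^(-5x)
Repeated root r = -5
Applying ICs: C₁ = 4, C₂ = 24
Particular solution: y = (4 + 24x)e^(-5x)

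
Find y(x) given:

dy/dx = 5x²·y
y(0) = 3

General solution: y = Ce^(5x³/3)
Applying IC y(0) = 3:
Particular solution: y = 3e^(5x³/3)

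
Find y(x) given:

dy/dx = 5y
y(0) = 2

General solution: y = Ce^(5x)
Applying IC y(0) = 2:
Particular solution: y = 2e^(5x)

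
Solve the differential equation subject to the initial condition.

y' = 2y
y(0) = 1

General solution: y = Ce^(2x)
Applying IC y(0) = 1:
Particular solution: y = e^(2x)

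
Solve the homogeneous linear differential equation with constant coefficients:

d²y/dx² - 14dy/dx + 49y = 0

Characteristic equation: r² - 14r + 49 = 0
Factored: (r - 7)² = 0
Repeated root: r = 7
General solution: y = (C₁ + C₂x)e^(7x)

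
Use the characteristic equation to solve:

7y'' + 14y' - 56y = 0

Characteristic equation: 7r² + 14r - 56 = 0
Divide by 7: r² + 2r - 8 = 0
Roots: r = 2, -4 (distinct real)
General solution: y = C₁e^(2x) + C₂e^(-4x)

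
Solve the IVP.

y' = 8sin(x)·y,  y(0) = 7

General solution: y = Ce^(-8cos(x))
Applying IC y(0) = 7:
Particular solution: y = 7e^(8(1-cos(x)))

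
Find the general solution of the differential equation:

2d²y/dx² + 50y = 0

Characteristic equation: 2r² + 50 = 0
Divide by 2: r² + 25 = 0
Roots: r = ±5i (complex conjugates)
General solution: y = C₁cos(5x) + C₂sin(5x)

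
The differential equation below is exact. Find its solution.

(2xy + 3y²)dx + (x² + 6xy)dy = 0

Verify exactness: ∂M/∂y = ∂N/∂x ✓
Find F(x,y) such that ∂F/∂x = M, ∂F/∂y = N
Solution: x²y + 3xy² = C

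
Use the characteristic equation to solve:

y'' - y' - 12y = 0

Characteristic equation: r² - r - 12 = 0
Roots: r = 4, -3 (distinct real)
General solution: y = C₁e^(4x) + C₂e^(-3x)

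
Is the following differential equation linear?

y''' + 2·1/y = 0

No. Nonlinear (1/y term)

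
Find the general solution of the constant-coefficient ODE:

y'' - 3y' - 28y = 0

Characteristic equation: r² - 3r - 28 = 0
Roots: r = 7, -4 (distinct real)
General solution: y = C₁e^(7x) + C₂e^(-4x)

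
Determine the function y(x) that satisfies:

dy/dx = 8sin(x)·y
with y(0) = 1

General solution: y = Ce^(-8cos(x))
Applying IC y(0) = 1:
Particular solution: y = e^(8(1-cos(x)))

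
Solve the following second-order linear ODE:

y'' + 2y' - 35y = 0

Characteristic equation: r² + 2r - 35 = 0
Roots: r = 5, -7 (distinct real)
General solution: y = C₁e^(5x) + C₂e^(-7x)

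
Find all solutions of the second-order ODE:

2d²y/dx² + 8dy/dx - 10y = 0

Characteristic equation: 2r² + 8r - 10 = 0
Divide by 2: r² + 4r - 5 = 0
Roots: r = 1, -5 (distinct real)
General solution: y = C₁e^x + C₂e^(-5x)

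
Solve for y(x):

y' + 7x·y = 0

Using integrating factor method:

General solution: y = Ce^(-7x^2/2)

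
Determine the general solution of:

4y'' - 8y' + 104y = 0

Characteristic equation: 4r² - 8r + 104 = 0
Divide by 4: r² - 2r + 26 = 0
Roots: r = 1 ± 5i (complex conjugates)
General solution: y = e^x(C₁cos(5x) + C₂sin(5x))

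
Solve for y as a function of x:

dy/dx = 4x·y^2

Separating variables and integrating:
-1/y = 2x^2 + C

General solution: y^-1 = -2x^2 + C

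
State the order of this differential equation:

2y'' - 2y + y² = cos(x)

The order is 2 (highest derivative is of order 2).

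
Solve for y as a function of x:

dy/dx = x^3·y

Separating variables and integrating:
ln|y| = x^4/4 + C

General solution: y = Ce^(x^4/4)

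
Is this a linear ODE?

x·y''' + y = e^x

Yes. Linear (y and its derivatives appear to the first power only, no products of y terms)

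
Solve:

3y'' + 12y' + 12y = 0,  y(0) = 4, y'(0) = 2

General solution: y = (C₁ + C₂x)e^(-2x)
Repeated root r = -2
Applying ICs: C₁ = 4, C₂ = 10
Particular solution: y = (4 + 10x)e^(-2x)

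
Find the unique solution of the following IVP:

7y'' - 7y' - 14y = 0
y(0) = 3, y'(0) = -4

General solution: y = C₁e^(2x) + C₂e^(-x)
Applying ICs: C₁ = -1/3, C₂ = 10/3
Particular solution: y = -(1/3)e^(2x) + (10/3)e^(-x)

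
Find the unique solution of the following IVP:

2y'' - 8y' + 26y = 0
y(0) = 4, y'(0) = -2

General solution: y = e^(2x)(C₁cos(3x) + C₂sin(3x))
Complex roots r = 2 ± 3i
Applying ICs: C₁ = 4, C₂ = -10/3
Particular solution: y = e^(2x)(4cos(3x) - (10/3)sin(3x))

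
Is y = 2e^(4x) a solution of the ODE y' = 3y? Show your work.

Verification:
y = 2e^(4x)
y' = 8e^(4x)
But 3y = 6e^(4x)
y' ≠ 3y — the derivative does not match

No, it is not a solution.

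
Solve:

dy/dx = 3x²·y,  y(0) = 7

General solution: y = Ce^(x³)
Applying IC y(0) = 7:
Particular solution: y = 7e^(x³)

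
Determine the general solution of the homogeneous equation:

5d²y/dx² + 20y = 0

Characteristic equation: 5r² + 20 = 0
Divide by 5: r² + 4 = 0
Roots: r = ±2i (complex conjugates)
General solution: y = C₁cos(2x) + C₂sin(2x)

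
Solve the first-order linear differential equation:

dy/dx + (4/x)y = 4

Using integrating factor method:

General solution: y = (4/5)x + Cx^(-4)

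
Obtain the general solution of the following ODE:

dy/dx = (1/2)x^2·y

Separating variables and integrating:
ln|y| = x^3/6 + C

General solution: y = Ce^(x^3/6)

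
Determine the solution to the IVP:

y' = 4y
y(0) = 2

General solution: y = Ce^(4x)
Applying IC y(0) = 2:
Particular solution: y = 2e^(4x)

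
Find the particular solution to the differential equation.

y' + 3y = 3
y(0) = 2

General solution: y = 1 + Ce^(-3x)
Applying y(0) = 2: C = 2 - 1 = 1
Particular solution: y = 1 + e^(-3x)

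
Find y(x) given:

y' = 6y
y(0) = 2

General solution: y = Ce^(6x)
Applying IC y(0) = 2:
Particular solution: y = 2e^(6x)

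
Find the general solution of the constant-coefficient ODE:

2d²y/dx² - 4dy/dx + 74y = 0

Characteristic equation: 2r² - 4r + 74 = 0
Divide by 2: r² - 2r + 37 = 0
Roots: r = 1 ± 6i (complex conjugates)
General solution: y = e^x(C₁cos(6x) + C₂sin(6x))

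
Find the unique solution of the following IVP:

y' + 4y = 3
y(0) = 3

General solution: y = 3/4 + Ce^(-4x)
Applying y(0) = 3: C = 3 - 3/4 = 9/4
Particular solution: y = 3/4 + (9/4)e^(-4x)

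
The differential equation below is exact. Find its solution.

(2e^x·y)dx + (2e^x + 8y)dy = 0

Verify exactness: ∂M/∂y = ∂N/∂x ✓
Find F(x,y) such that ∂F/∂x = M, ∂F/∂y = N
Solution: 2e^x·y + 4y² = C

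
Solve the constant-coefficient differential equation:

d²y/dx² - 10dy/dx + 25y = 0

Characteristic equation: r² - 10r + 25 = 0
Factored: (r - 5)² = 0
Repeated root: r = 5
General solution: y = (C₁ + C₂x)e^(5x)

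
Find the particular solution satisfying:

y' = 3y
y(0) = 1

General solution: y = Ce^(3x)
Applying IC y(0) = 1:
Particular solution: y = e^(3x)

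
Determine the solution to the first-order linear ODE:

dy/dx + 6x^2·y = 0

Using integrating factor method:

General solution: y = Ce^(-2x^3)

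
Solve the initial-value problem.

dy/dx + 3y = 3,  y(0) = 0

General solution: y = 1 + Ce^(-3x)
Applying y(0) = 0: C = 0 - 1 = -1
Particular solution: y = 1 - e^(-3x)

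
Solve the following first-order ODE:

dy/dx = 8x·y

Separating variables and integrating:
ln|y| = 4x^2 + C

General solution: y = Ce^(4x^2)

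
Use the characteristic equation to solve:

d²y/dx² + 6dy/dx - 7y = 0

Characteristic equation: r² + 6r - 7 = 0
Roots: r = 1, -7 (distinct real)
General solution: y = C₁e^x + C₂e^(-7x)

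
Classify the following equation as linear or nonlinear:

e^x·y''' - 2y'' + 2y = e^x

Linear (y and its derivatives appear to the first power only, no products of y terms)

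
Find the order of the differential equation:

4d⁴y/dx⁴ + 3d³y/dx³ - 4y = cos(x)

The order is 4 (highest derivative is of order 4).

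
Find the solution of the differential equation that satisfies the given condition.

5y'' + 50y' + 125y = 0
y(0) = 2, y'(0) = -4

General solution: y = (C₁ + C₂x)e^(-5x)
Repeated root r = -5
Applying ICs: C₁ = 2, C₂ = 6
Particular solution: y = (2 + 6x)e^(-5x)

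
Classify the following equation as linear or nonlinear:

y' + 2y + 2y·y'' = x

Nonlinear (y·y'' term)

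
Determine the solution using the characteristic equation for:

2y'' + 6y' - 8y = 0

Characteristic equation: 2r² + 6r - 8 = 0
Divide by 2: r² + 3r - 4 = 0
Roots: r = 1, -4 (distinct real)
General solution: y = C₁e^x + C₂e^(-4x)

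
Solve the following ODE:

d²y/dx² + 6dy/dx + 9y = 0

Characteristic equation: r² + 6r + 9 = 0
Factored: (r + 3)² = 0
Repeated root: r = -3
General solution: y = (C₁ + C₂x)e^(-3x)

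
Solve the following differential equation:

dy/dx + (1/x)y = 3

Using integrating factor method:

General solution: y = (3/2)x + C/x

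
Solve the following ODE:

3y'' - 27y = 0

Characteristic equation: 3r² - 27 = 0
Divide by 3: r² - 9 = 0
Roots: r = 3, -3 (distinct real)
General solution: y = C₁e^(3x) + C₂e^(-3x)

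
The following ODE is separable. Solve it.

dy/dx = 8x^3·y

Separating variables and integrating:
ln|y| = 2x^4 + C

General solution: y = Ce^(2x^4)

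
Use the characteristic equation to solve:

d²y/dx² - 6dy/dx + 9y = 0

Characteristic equation: r² - 6r + 9 = 0
Factored: (r - 3)² = 0
Repeated root: r = 3
General solution: y = (C₁ + C₂x)e^(3x)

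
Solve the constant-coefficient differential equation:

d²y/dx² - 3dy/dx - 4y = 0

Characteristic equation: r² - 3r - 4 = 0
Roots: r = 4, -1 (distinct real)
General solution: y = C₁e^(4x) + C₂e^(-x)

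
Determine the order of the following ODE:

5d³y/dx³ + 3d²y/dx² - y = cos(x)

The order is 3 (highest derivative is of order 3).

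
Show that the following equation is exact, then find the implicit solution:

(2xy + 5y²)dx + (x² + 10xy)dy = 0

Verify exactness: ∂M/∂y = ∂N/∂x ✓
Find F(x,y) such that ∂F/∂x = M, ∂F/∂y = N
Solution: x²y + 5xy² = C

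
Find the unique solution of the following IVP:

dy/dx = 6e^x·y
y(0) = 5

General solution: y = Ce^(6e^x)
Applying IC y(0) = 5:
Particular solution: y = 5e^(6(e^x - 1))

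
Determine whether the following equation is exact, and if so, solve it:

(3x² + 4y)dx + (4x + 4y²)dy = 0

Verify exactness: ∂M/∂y = ∂N/∂x ✓
Find F(x,y) such that ∂F/∂x = M, ∂F/∂y = N
Solution: x³ + 4xy + 4y³/3 = C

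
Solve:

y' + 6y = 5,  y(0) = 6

General solution: y = 5/6 + Ce^(-6x)
Applying y(0) = 6: C = 6 - 5/6 = 31/6
Particular solution: y = 5/6 + (31/6)e^(-6x)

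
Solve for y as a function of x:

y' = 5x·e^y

Separating variables and integrating:
-e^(-y) = 5x²/2 + C

General solution: y = -ln(C - 5x²/2)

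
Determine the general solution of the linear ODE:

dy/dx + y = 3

Using integrating factor method:

General solution: y = 3 + Ce^(-x)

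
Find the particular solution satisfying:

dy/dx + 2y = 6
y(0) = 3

General solution: y = 3 + Ce^(-2x)
Applying y(0) = 3: C = 3 - 3 = 0
Particular solution: y = 3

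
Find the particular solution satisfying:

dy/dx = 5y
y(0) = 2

General solution: y = Ce^(5x)
Applying IC y(0) = 2:
Particular solution: y = 2e^(5x)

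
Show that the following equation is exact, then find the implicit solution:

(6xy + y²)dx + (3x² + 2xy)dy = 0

Verify exactness: ∂M/∂y = ∂N/∂x ✓
Find F(x,y) such that ∂F/∂x = M, ∂F/∂y = N
Solution: 3x²y + xy² = C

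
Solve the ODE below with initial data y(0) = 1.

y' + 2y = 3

General solution: y = 3/2 + Ce^(-2x)
Applying y(0) = 1: C = 1 - 3/2 = -1/2
Particular solution: y = 3/2 - (1/2)e^(-2x)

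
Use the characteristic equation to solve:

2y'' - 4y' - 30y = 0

Characteristic equation: 2r² - 4r - 30 = 0
Divide by 2: r² - 2r - 15 = 0
Roots: r = 5, -3 (distinct real)
General solution: y = C₁e^(5x) + C₂e^(-3x)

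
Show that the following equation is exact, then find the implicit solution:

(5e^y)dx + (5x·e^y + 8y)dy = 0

Verify exactness: ∂M/∂y = ∂N/∂x ✓
Find F(x,y) such that ∂F/∂x = M, ∂F/∂y = N
Solution: 5x·e^y + 4y² = C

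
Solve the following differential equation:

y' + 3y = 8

Using integrating factor method:

General solution: y = 8/3 + Ce^(-3x)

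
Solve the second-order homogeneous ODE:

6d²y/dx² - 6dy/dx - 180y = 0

Characteristic equation: 6r² - 6r - 180 = 0
Divide by 6: r² - r - 30 = 0
Roots: r = 6, -5 (distinct real)
General solution: y = C₁e^(6x) + C₂e^(-5x)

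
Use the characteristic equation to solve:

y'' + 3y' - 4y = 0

Characteristic equation: r² + 3r - 4 = 0
Roots: r = 1, -4 (distinct real)
General solution: y = C₁e^x + C₂e^(-4x)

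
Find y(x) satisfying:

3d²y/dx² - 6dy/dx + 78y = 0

Characteristic equation: 3r² - 6r + 78 = 0
Divide by 3: r² - 2r + 26 = 0
Roots: r = 1 ± 5i (complex conjugates)
General solution: y = e^x(C₁cos(5x) + C₂sin(5x))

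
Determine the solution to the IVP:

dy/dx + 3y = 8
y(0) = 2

General solution: y = 8/3 + Ce^(-3x)
Applying y(0) = 2: C = 2 - 8/3 = -2/3
Particular solution: y = 8/3 - (2/3)e^(-3x)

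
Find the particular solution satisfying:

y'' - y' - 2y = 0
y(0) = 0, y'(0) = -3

General solution: y = C₁e^(2x) + C₂e^(-x)
Applying ICs: C₁ = -1, C₂ = 1
Particular solution: y = -e^(2x) + e^(-x)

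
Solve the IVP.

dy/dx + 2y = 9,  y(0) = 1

General solution: y = 9/2 + Ce^(-2x)
Applying y(0) = 1: C = 1 - 9/2 = -7/2
Particular solution: y = 9/2 - (7/2)e^(-2x)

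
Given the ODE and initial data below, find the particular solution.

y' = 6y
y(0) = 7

General solution: y = Ce^(6x)
Applying IC y(0) = 7:
Particular solution: y = 7e^(6x)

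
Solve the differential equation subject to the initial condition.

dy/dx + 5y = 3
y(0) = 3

General solution: y = 3/5 + Ce^(-5x)
Applying y(0) = 3: C = 3 - 3/5 = 12/5
Particular solution: y = 3/5 + (12/5)e^(-5x)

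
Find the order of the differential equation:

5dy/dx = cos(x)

The order is 1 (highest derivative is of order 1).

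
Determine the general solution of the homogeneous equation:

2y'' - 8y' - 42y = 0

Characteristic equation: 2r² - 8r - 42 = 0
Divide by 2: r² - 4r - 21 = 0
Roots: r = 7, -3 (distinct real)
General solution: y = C₁e^(7x) + C₂e^(-3x)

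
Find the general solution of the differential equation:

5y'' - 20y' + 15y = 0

Characteristic equation: 5r² - 20r + 15 = 0
Divide by 5: r² - 4r + 3 = 0
Roots: r = 1, 3 (distinct real)
General solution: y = C₁e^x + C₂e^(3x)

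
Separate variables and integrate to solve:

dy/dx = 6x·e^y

Separating variables and integrating:
-e^(-y) = 3x² + C

General solution: y = -ln(C - 3x²)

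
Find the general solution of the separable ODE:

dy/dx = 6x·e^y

Separating variables and integrating:
-e^(-y) = 3x² + C

General solution: y = -ln(C - 3x²)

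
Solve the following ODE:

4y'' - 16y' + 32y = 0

Characteristic equation: 4r² - 16r + 32 = 0
Divide by 4: r² - 4r + 8 = 0
Roots: r = 2 ± 2i (complex conjugates)
General solution: y = e^(2x)(C₁cos(2x) + C₂sin(2x))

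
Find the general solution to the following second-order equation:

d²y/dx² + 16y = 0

Characteristic equation: r² + 16 = 0
Roots: r = ±4i (complex conjugates)
General solution: y = C₁cos(4x) + C₂sin(4x)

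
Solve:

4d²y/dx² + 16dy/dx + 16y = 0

Characteristic equation: 4r² + 16r + 16 = 0
Divide by 4: r² + 4r + 4 = 0
Factored: (r + 2)² = 0
Repeated root: r = -2
General solution: y = (C₁ + C₂x)e^(-2x)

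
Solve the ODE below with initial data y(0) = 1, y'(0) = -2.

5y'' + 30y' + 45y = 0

General solution: y = (C₁ + C₂x)e^(-3x)
Repeated root r = -3
Applying ICs: C₁ = 1, C₂ = 1
Particular solution: y = (1 + x)e^(-3x)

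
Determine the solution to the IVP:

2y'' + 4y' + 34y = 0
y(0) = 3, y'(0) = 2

General solution: y = e^(-x)(C₁cos(4x) + C₂sin(4x))
Complex roots r = -1 ± 4i
Applying ICs: C₁ = 3, C₂ = 5/4
Particular solution: y = e^(-x)(3cos(4x) + (5/4)sin(4x))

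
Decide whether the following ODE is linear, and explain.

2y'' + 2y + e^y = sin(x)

Nonlinear (e^y is nonlinear in y)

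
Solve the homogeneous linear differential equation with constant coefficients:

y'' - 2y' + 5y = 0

Characteristic equation: r² - 2r + 5 = 0
Roots: r = 1 ± 2i (complex conjugates)
General solution: y = e^x(C₁cos(2x) + C₂sin(2x))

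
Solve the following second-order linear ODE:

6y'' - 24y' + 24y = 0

Characteristic equation: 6r² - 24r + 24 = 0
Divide by 6: r² - 4r + 4 = 0
Factored: (r - 2)² = 0
Repeated root: r = 2
General solution: y = (C₁ + C₂x)e^(2x)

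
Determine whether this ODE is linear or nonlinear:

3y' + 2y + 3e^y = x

Nonlinear (e^y is nonlinear in y)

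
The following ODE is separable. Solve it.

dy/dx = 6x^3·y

Separating variables and integrating:
ln|y| = 3x^4/2 + C

General solution: y = Ce^(3x^4/2)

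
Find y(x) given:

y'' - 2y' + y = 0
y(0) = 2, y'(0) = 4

General solution: y = (C₁ + C₂x)e^x
Repeated root r = 1
Applying ICs: C₁ = 2, C₂ = 2
Particular solution: y = (2 + 2x)e^x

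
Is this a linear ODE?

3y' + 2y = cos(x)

Yes. Linear (y and its derivatives appear to the first power only, no products of y terms)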